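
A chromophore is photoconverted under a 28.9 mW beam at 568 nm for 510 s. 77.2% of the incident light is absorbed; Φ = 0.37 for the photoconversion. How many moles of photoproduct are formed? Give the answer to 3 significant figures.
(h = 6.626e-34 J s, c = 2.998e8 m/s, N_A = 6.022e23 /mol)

Photon energy at 568 nm: hc/λ = (6.626e-34)(2.998e8)/(568e-9) = 3.497e-19 J.
Energy delivered: (28.9 mW)(510 s) = 14.74 J.
Photons incident: 14.74 / 3.497e-19 = 4.215e19, i.e. 4.215e19/6.022e23 = 6.999e-5 mol.
Photons absorbed: 0.772 × 6.999e-5 = 5.403e-5 mol.
Product: Φ × n_abs = 0.37 × 5.403e-5 = 1.999e-5 mol.

2.00e-5 mol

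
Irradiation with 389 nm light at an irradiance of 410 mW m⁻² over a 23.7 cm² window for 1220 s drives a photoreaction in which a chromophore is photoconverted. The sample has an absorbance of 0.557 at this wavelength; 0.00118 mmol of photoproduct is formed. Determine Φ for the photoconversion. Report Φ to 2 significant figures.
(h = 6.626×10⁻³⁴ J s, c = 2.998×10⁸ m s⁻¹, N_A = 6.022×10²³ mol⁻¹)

Φ = 0.42

Product: 0.00118 mmol = 1.18×10⁻⁶ mol.
Photon energy at 389 nm: hc/λ = (6.626×10⁻³⁴)(2.998×10⁸)/(389×10⁻⁹) = 5.107×10⁻¹⁹ J.
Energy delivered: (410 mW m⁻²)(23.7×10⁻⁴ m²)(1220 s) = 1.185 J.
Photons incident: 1.185 / 5.107×10⁻¹⁹ = 2.320×10¹⁸, i.e. 2.320×10¹⁸/6.022×10²³ = 3.853×10⁻⁶ mol.
Fraction absorbed: 1 − 10^(−0.557) = 0.7227.
Photons absorbed: 0.7227 × 3.853×10⁻⁶ = 2.785×10⁻⁶ mol.
Φ = 1.18×10⁻⁶ mol / 2.785×10⁻⁶ mol photons = 0.42.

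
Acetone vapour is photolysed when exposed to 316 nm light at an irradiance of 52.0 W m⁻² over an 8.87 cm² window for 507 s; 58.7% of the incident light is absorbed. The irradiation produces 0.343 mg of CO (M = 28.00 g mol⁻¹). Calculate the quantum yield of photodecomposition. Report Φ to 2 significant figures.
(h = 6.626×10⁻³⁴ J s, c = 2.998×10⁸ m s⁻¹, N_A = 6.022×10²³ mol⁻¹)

Φ = 0.34

Product: 0.343 mg / 28.00 g mol⁻¹ = 1.225×10⁻⁵ mol.
Photon energy at 316 nm: hc/λ = (6.626×10⁻³⁴)(2.998×10⁸)/(316×10⁻⁹) = 6.286×10⁻¹⁹ J.
Energy delivered: (52.0 W m⁻²)(8.87×10⁻⁴ m²)(507 s) = 23.38 J.
Photons incident: 23.38 / 6.286×10⁻¹⁹ = 3.719×10¹⁹, i.e. 3.719×10¹⁹/6.022×10²³ = 6.176×10⁻⁵ mol.
Photons absorbed: 0.587 × 6.176×10⁻⁵ = 3.625×10⁻⁵ mol.
Φ = 1.225×10⁻⁵ mol / 3.625×10⁻⁵ mol photons = 0.34.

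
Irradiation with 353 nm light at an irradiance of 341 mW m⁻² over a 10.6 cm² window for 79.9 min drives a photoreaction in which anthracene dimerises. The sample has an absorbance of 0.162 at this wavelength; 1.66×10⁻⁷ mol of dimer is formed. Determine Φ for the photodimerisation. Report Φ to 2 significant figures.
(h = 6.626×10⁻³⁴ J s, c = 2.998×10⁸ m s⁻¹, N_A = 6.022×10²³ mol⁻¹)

Photon energy at 353 nm: hc/λ = (6.626×10⁻³⁴)(2.998×10⁸)/(353×10⁻⁹) = 5.627×10⁻¹⁹ J.
Energy delivered: (341 mW m⁻²)(10.6×10⁻⁴ m²)(4794 s) = 1.733 J.
Photons incident: 1.733 / 5.627×10⁻¹⁹ = 3.080×10¹⁸, i.e. 3.080×10¹⁸/6.022×10²³ = 5.115×10⁻⁶ mol.
Fraction absorbed: 1 − 10^(−0.162) = 0.3113.
Photons absorbed: 0.3113 × 5.115×10⁻⁶ = 1.592×10⁻⁶ mol.
Φ = 1.66×10⁻⁷ mol / 1.592×10⁻⁶ mol photons = 0.10.

Φ = 0.10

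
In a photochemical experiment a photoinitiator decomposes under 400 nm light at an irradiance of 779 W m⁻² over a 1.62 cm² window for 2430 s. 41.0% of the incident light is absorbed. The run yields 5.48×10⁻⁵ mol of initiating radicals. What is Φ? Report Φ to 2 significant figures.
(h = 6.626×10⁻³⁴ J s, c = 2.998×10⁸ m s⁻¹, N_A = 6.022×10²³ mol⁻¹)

Photon energy at 400 nm: hc/λ = (6.626×10⁻³⁴)(2.998×10⁸)/(400×10⁻⁹) = 4.966×10⁻¹⁹ J.
Energy delivered: (779 W m⁻²)(1.62×10⁻⁴ m²)(2430 s) = 306.7 J.
Photons incident: 306.7 / 4.966×10⁻¹⁹ = 6.176×10²⁰, i.e. 6.176×10²⁰/6.022×10²³ = 0.001026 mol.
Photons absorbed: 0.410 × 0.001026 = 4.207×10⁻⁴ mol.
Φ = 5.48×10⁻⁵ mol / 4.207×10⁻⁴ mol photons = 0.13.

Φ = 0.13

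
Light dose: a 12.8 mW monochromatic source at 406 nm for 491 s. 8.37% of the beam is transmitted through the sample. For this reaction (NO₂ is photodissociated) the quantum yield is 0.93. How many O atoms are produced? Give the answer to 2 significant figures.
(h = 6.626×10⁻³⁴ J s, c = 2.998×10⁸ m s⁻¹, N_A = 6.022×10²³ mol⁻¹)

Photon energy at 406 nm: hc/λ = (6.626×10⁻³⁴)(2.998×10⁸)/(406×10⁻⁹) = 4.893×10⁻¹⁹ J.
Energy delivered: (12.8 mW)(491 s) = 6.285 J.
Photons incident: 6.285 / 4.893×10⁻¹⁹ = 1.284×10¹⁹, i.e. 1.284×10¹⁹/6.022×10²³ = 2.132×10⁻⁵ mol.
Fraction absorbed: 1 − 8.37/100 = 0.9163.
Photons absorbed: 0.9163 × 2.132×10⁻⁵ = 1.954×10⁻⁵ mol.
Product: Φ × n_abs = 0.93 × 1.954×10⁻⁵ = 1.817×10⁻⁵ mol.
As a count: 1.817×10⁻⁵ × 6.022×10²³ = 1.1×10¹⁹.

1.1×10¹⁹ atoms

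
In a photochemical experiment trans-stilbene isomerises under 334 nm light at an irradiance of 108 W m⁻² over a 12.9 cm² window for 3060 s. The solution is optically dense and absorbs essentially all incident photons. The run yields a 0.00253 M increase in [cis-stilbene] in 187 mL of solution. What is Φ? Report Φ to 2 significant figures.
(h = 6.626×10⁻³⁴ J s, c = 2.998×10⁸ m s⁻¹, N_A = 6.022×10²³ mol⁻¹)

Product: (0.00253 M)(0.187 L) = 4.731×10⁻⁴ mol.
Photon energy at 334 nm: hc/λ = (6.626×10⁻³⁴)(2.998×10⁸)/(334×10⁻⁹) = 5.948×10⁻¹⁹ J.
Energy delivered: (108 W m⁻²)(12.9×10⁻⁴ m²)(3060 s) = 426.3 J.
Photons incident: 426.3 / 5.948×10⁻¹⁹ = 7.167×10²⁰, i.e. 7.167×10²⁰/6.022×10²³ = 0.001190 mol.
Φ = 4.731×10⁻⁴ mol / 0.001190 mol photons = 0.40.

Φ = 0.40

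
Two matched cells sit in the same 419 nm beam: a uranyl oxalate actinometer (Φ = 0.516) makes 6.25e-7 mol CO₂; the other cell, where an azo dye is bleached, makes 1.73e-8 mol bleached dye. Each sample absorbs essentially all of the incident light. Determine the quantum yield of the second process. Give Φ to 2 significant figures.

Φ = 0.014

Photons absorbed by the actinometer: 6.25e-7 / 0.516 = 1.211e-6 mol.
Φ(unknown) = 1.73e-8 / 1.211e-6 = 0.014.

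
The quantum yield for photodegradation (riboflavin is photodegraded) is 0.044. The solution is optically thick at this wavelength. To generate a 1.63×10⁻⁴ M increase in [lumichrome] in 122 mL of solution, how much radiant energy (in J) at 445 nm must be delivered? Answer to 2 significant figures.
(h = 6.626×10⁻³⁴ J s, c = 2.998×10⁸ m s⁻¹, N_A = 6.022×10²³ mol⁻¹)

120 J

Product: (1.63×10⁻⁴ M)(0.122 L) = 1.989×10⁻⁵ mol.
Photons that must be absorbed: 1.989×10⁻⁵ / 0.044 = 4.520×10⁻⁴ mol.
Photon energy: hc/λ = 4.464×10⁻¹⁹ J; per mole, 2.688×10⁵ J mol⁻¹.
Energy required: 4.520×10⁻⁴ × 2.688×10⁵ = 120 J.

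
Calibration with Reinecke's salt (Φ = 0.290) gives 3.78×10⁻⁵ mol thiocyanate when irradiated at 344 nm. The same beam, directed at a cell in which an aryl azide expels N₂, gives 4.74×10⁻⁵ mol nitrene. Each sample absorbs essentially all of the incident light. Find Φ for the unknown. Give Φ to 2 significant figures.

Photons absorbed by the actinometer: 3.78×10⁻⁵ / 0.290 = 1.303×10⁻⁴ mol.
Φ(unknown) = 4.74×10⁻⁵ / 1.303×10⁻⁴ = 0.36.

Φ = 0.36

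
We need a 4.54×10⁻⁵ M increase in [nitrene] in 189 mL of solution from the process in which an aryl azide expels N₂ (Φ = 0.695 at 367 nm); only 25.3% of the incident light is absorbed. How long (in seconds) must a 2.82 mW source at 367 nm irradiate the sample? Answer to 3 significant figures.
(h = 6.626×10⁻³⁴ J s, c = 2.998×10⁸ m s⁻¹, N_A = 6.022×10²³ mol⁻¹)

Product: (4.54×10⁻⁵ M)(0.189 L) = 8.581×10⁻⁶ mol.
Photons that must be absorbed: 8.581×10⁻⁶ / 0.695 = 1.235×10⁻⁵ mol.
Incident photons needed: 1.235×10⁻⁵ / 0.253 = 4.881×10⁻⁵ mol.
Photon energy: hc/λ = 5.413×10⁻¹⁹ J; per mole, 3.260×10⁵ J mol⁻¹.
Energy required: 4.881×10⁻⁵ × 3.260×10⁵ = 15.91 J.
Time: 15.91 J / 0.00282 W = 5640 s.

t ≈ 5640 s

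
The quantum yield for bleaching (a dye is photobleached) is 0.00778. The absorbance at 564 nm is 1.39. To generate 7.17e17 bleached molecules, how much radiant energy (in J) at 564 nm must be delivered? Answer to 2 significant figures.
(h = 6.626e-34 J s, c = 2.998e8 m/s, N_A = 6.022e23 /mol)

34 J

Product: 7.17e17 / 6.022e23 = 1.191e-6 mol.
Photons that must be absorbed: 1.191e-6 / 0.00778 = 1.531e-4 mol.
Fraction absorbed: 1 − 10^(−1.39) = 0.9593.
Incident photons needed: 1.531e-4 / 0.9593 = 1.596e-4 mol.
Photon energy: hc/λ = 3.522e-19 J; per mole, 2.121e5 J mol⁻¹.
Energy required: 1.596e-4 × 2.121e5 = 34 J.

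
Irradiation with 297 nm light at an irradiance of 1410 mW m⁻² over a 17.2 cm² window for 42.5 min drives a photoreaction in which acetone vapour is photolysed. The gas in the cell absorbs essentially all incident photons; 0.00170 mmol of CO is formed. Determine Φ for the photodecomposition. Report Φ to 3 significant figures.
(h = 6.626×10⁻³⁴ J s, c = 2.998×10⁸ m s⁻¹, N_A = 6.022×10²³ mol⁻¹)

Φ = 0.111

Product: 0.00170 mmol = 1.70×10⁻⁶ mol.
Photon energy at 297 nm: hc/λ = (6.626×10⁻³⁴)(2.998×10⁸)/(297×10⁻⁹) = 6.688×10⁻¹⁹ J.
Energy delivered: (1410 mW m⁻²)(17.2×10⁻⁴ m²)(2550 s) = 6.184 J.
Photons incident: 6.184 / 6.688×10⁻¹⁹ = 9.246×10¹⁸, i.e. 9.246×10¹⁸/6.022×10²³ = 1.535×10⁻⁵ mol.
Φ = 1.70×10⁻⁶ mol / 1.535×10⁻⁵ mol photons = 0.111.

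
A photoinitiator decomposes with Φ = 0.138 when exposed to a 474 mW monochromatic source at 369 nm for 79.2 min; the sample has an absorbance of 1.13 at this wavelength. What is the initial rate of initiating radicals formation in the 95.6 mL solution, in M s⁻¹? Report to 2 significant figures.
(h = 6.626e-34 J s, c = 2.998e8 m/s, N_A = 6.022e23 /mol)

2.0e-6 M s⁻¹

Photon energy at 369 nm: hc/λ = (6.626e-34)(2.998e8)/(369e-9) = 5.383e-19 J.
Energy delivered: (474 mW)(4752 s) = 2252 J.
Photons incident: 2252 / 5.383e-19 = 4.184e21, i.e. 4.184e21/6.022e23 = 0.006948 mol.
Fraction absorbed: 1 − 10^(−1.13) = 0.9259.
Photons absorbed: 0.9259 × 0.006948 = 0.006433 mol.
Product formed: 0.138 × 0.006433 = 8.878e-4 mol.
Rate: 8.878e-4 mol / (4752 s × 0.0956 L) = 2.0e-6 M s⁻¹.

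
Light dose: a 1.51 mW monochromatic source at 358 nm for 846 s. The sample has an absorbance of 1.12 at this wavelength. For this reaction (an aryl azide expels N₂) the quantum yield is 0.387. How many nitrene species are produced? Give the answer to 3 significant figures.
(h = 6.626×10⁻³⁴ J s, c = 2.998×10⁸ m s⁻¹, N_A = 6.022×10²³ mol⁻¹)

Photon energy at 358 nm: hc/λ = (6.626×10⁻³⁴)(2.998×10⁸)/(358×10⁻⁹) = 5.549×10⁻¹⁹ J.
Energy delivered: (1.51 mW)(846 s) = 1.277 J.
Photons incident: 1.277 / 5.549×10⁻¹⁹ = 2.301×10¹⁸, i.e. 2.301×10¹⁸/6.022×10²³ = 3.821×10⁻⁶ mol.
Fraction absorbed: 1 − 10^(−1.12) = 0.9241.
Photons absorbed: 0.9241 × 3.821×10⁻⁶ = 3.531×10⁻⁶ mol.
Product: Φ × n_abs = 0.387 × 3.531×10⁻⁶ = 1.366×10⁻⁶ mol.
As a count: 1.366×10⁻⁶ × 6.022×10²³ = 8.23×10¹⁷.

8.23×10¹⁷ species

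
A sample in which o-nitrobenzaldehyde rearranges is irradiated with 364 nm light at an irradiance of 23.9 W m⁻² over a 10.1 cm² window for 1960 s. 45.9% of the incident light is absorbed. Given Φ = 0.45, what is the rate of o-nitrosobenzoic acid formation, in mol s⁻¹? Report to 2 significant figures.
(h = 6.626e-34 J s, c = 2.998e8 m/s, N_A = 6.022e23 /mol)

Photon energy at 364 nm: hc/λ = (6.626e-34)(2.998e8)/(364e-9) = 5.457e-19 J.
Energy delivered: (23.9 W m⁻²)(10.1e-4 m²)(1960 s) = 47.31 J.
Photons incident: 47.31 / 5.457e-19 = 8.670e19, i.e. 8.670e19/6.022e23 = 1.440e-4 mol.
Photons absorbed: 0.459 × 1.440e-4 = 6.610e-5 mol.
Product formed: 0.45 × 6.610e-5 = 2.974e-5 mol.
Rate: 2.974e-5 / 1960 s = 1.5e-8 mol s⁻¹.

1.5e-8 mol s⁻¹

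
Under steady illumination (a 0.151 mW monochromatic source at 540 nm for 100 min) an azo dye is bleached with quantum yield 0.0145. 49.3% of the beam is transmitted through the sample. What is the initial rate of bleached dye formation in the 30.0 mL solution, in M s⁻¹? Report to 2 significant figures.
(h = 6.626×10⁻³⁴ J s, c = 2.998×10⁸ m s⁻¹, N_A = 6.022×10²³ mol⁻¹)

Photon energy at 540 nm: hc/λ = (6.626×10⁻³⁴)(2.998×10⁸)/(540×10⁻⁹) = 3.679×10⁻¹⁹ J.
Energy delivered: (0.151 mW)(6000 s) = 0.9060 J.
Photons incident: 0.9060 / 3.679×10⁻¹⁹ = 2.463×10¹⁸, i.e. 2.463×10¹⁸/6.022×10²³ = 4.090×10⁻⁶ mol.
Fraction absorbed: 1 − 49.3/100 = 0.5070.
Photons absorbed: 0.5070 × 4.090×10⁻⁶ = 2.074×10⁻⁶ mol.
Product formed: 0.0145 × 2.074×10⁻⁶ = 3.007×10⁻⁸ mol.
Rate: 3.007×10⁻⁸ mol / (6000 s × 0.03 L) = 1.7×10⁻¹⁰ M s⁻¹.

1.7×10⁻¹⁰ M s⁻¹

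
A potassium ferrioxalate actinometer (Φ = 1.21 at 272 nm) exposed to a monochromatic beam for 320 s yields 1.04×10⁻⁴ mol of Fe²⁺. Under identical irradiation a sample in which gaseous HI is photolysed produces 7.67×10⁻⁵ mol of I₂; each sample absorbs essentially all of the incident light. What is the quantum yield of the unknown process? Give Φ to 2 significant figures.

Photons absorbed by the actinometer: 1.04×10⁻⁴ / 1.21 = 8.595×10⁻⁵ mol.
Φ(unknown) = 7.67×10⁻⁵ / 8.595×10⁻⁵ = 0.89.

Φ = 0.89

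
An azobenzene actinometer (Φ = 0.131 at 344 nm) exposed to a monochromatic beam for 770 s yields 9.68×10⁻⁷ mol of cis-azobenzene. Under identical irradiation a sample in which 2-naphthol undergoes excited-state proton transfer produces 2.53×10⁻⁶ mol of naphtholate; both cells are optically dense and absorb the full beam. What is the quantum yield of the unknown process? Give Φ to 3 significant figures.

Φ = 0.342

Photons absorbed by the actinometer: 9.68×10⁻⁷ / 0.131 = 7.389×10⁻⁶ mol.
Φ(unknown) = 2.53×10⁻⁶ / 7.389×10⁻⁶ = 0.342.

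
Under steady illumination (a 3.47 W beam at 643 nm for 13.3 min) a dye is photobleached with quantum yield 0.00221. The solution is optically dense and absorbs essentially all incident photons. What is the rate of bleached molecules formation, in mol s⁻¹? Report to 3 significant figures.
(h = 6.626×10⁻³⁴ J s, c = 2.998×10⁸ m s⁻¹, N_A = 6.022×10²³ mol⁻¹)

4.12×10⁻⁸ mol s⁻¹

Photon energy at 643 nm: hc/λ = (6.626×10⁻³⁴)(2.998×10⁸)/(643×10⁻⁹) = 3.089×10⁻¹⁹ J.
Energy delivered: (3.47 W)(798 s) = 2769 J.
Photons incident: 2769 / 3.089×10⁻¹⁹ = 8.964×10²¹, i.e. 8.964×10²¹/6.022×10²³ = 0.01489 mol.
Product formed: 0.00221 × 0.01489 = 3.291×10⁻⁵ mol.
Rate: 3.291×10⁻⁵ / 798 s = 4.12×10⁻⁸ mol s⁻¹.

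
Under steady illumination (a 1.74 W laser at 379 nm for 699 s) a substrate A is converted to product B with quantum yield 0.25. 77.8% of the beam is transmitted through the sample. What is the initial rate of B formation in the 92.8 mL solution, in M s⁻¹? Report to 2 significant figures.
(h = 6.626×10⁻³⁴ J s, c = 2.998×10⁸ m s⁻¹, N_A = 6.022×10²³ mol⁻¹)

Photon energy at 379 nm: hc/λ = (6.626×10⁻³⁴)(2.998×10⁸)/(379×10⁻⁹) = 5.241×10⁻¹⁹ J.
Energy delivered: (1.74 W)(699 s) = 1216 J.
Photons incident: 1216 / 5.241×10⁻¹⁹ = 2.320×10²¹, i.e. 2.320×10²¹/6.022×10²³ = 0.003853 mol.
Fraction absorbed: 1 − 77.8/100 = 0.2220.
Photons absorbed: 0.2220 × 0.003853 = 8.554×10⁻⁴ mol.
Product formed: 0.25 × 8.554×10⁻⁴ = 2.139×10⁻⁴ mol.
Rate: 2.139×10⁻⁴ mol / (699 s × 0.0928 L) = 3.3×10⁻⁶ M s⁻¹.

3.3×10⁻⁶ M s⁻¹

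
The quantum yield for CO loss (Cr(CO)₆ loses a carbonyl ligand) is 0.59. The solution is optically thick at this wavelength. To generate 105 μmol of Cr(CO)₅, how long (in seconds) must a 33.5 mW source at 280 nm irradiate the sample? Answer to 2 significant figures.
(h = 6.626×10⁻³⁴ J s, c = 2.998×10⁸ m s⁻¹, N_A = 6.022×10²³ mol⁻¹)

t ≈ 2300 s

Product: 105 μmol = 1.05×10⁻⁴ mol.
Photons that must be absorbed: 1.05×10⁻⁴ / 0.59 = 1.780×10⁻⁴ mol.
Photon energy: hc/λ = 7.095×10⁻¹⁹ J; per mole, 4.273×10⁵ J mol⁻¹.
Energy required: 1.780×10⁻⁴ × 4.273×10⁵ = 76.06 J.
Time: 76.06 J / 0.0335 W = 2300 s.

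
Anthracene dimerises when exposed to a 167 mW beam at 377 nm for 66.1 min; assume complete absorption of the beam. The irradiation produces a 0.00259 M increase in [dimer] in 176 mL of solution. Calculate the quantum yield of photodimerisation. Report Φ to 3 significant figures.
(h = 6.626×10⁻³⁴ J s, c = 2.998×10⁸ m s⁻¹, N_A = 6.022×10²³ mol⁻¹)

Φ = 0.218

Product: (0.00259 M)(0.176 L) = 4.558×10⁻⁴ mol.
Photon energy at 377 nm: hc/λ = (6.626×10⁻³⁴)(2.998×10⁸)/(377×10⁻⁹) = 5.269×10⁻¹⁹ J.
Energy delivered: (167 mW)(3966 s) = 662.3 J.
Photons incident: 662.3 / 5.269×10⁻¹⁹ = 1.257×10²¹, i.e. 1.257×10²¹/6.022×10²³ = 0.002087 mol.
Φ = 4.558×10⁻⁴ mol / 0.002087 mol photons = 0.218.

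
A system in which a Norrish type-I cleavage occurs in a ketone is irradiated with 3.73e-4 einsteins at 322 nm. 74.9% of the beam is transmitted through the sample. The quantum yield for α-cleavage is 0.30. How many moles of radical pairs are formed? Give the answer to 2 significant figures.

2.8e-5 mol

Fraction absorbed: 1 − 74.9/100 = 0.2510.
Photons absorbed: 0.2510 × 3.73e-4 = 9.362e-5 mol.
Product: Φ × n_abs = 0.30 × 9.362e-5 = 2.809e-5 mol.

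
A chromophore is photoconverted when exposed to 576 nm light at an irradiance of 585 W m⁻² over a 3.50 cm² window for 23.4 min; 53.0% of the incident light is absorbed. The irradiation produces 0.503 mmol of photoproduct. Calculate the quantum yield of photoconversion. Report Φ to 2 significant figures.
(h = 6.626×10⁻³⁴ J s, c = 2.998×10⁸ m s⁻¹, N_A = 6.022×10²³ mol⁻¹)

Φ = 0.69

Product: 0.503 mmol = 5.03×10⁻⁴ mol.
Photon energy at 576 nm: hc/λ = (6.626×10⁻³⁴)(2.998×10⁸)/(576×10⁻⁹) = 3.449×10⁻¹⁹ J.
Energy delivered: (585 W m⁻²)(3.50×10⁻⁴ m²)(1404 s) = 287.5 J.
Photons incident: 287.5 / 3.449×10⁻¹⁹ = 8.336×10²⁰, i.e. 8.336×10²⁰/6.022×10²³ = 0.001384 mol.
Photons absorbed: 0.530 × 0.001384 = 7.335×10⁻⁴ mol.
Φ = 5.03×10⁻⁴ mol / 7.335×10⁻⁴ mol photons = 0.69.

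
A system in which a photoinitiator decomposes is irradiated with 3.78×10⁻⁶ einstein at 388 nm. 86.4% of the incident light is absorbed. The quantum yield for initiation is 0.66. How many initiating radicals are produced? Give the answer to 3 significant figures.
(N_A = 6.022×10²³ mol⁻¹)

Photons absorbed: 0.864 × 3.78×10⁻⁶ = 3.266×10⁻⁶ mol.
Product: Φ × n_abs = 0.66 × 3.266×10⁻⁶ = 2.156×10⁻⁶ mol.
As a count: 2.156×10⁻⁶ × 6.022×10²³ = 1.30×10¹⁸.

1.30×10¹⁸ initiating radicals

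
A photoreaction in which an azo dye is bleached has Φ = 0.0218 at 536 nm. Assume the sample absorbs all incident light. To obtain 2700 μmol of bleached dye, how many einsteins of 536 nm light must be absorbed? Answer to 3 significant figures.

Product: 2700 μmol = 0.00270 mol.
Photons that must be absorbed: 0.00270 / 0.0218 = 0.1239 mol.

0.124 einstein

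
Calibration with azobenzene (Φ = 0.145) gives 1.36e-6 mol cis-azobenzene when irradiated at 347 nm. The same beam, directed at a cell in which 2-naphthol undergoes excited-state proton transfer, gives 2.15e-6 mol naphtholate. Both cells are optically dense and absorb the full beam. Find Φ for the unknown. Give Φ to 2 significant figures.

Φ = 0.23

Photons absorbed by the actinometer: 1.36e-6 / 0.145 = 9.379e-6 mol.
Φ(unknown) = 2.15e-6 / 9.379e-6 = 0.23.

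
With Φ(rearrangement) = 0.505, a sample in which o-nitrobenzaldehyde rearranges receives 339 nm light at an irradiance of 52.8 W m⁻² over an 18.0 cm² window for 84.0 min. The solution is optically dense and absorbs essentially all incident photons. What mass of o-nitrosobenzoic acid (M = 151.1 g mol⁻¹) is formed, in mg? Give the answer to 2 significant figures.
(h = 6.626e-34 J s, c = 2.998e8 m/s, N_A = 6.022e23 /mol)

Photon energy at 339 nm: hc/λ = (6.626e-34)(2.998e8)/(339e-9) = 5.860e-19 J.
Energy delivered: (52.8 W m⁻²)(18.0e-4 m²)(5040 s) = 479.0 J.
Photons incident: 479.0 / 5.860e-19 = 8.174e20, i.e. 8.174e20/6.022e23 = 0.001357 mol.
Product: Φ × n_abs = 0.505 × 0.001357 = 6.853e-4 mol.
Mass: 6.853e-4 × 151.1 = 0.1035 g = 100 mg.

100 mg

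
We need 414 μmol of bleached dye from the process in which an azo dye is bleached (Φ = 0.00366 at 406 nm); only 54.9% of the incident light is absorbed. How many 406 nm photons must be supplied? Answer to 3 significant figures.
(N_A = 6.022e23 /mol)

1.24e23 photons

Product: 414 μmol = 4.14e-4 mol.
Photons that must be absorbed: 4.14e-4 / 0.00366 = 0.1131 mol.
Incident photons needed: 0.1131 / 0.549 = 0.2060 mol.
Photon count: 0.2060 × 6.022e23 = 1.24e23.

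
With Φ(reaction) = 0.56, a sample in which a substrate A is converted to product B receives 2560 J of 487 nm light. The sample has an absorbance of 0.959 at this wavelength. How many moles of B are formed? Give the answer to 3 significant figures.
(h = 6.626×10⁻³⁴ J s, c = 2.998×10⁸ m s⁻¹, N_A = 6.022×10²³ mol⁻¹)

Photon energy at 487 nm: hc/λ = (6.626×10⁻³⁴)(2.998×10⁸)/(487×10⁻⁹) = 4.079×10⁻¹⁹ J.
Photons incident: 2560 / 4.079×10⁻¹⁹ = 6.276×10²¹, i.e. 6.276×10²¹/6.022×10²³ = 0.01042 mol.
Fraction absorbed: 1 − 10^(−0.959) = 0.8901.
Photons absorbed: 0.8901 × 0.01042 = 0.009275 mol.
Product: Φ × n_abs = 0.56 × 0.009275 = 0.005194 mol.

0.00519 mol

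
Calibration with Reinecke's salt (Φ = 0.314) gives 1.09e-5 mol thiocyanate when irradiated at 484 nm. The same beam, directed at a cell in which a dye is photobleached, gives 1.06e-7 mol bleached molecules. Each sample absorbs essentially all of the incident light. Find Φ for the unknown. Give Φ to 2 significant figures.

Φ = 0.0031

Photons absorbed by the actinometer: 1.09e-5 / 0.314 = 3.471e-5 mol.
Φ(unknown) = 1.06e-7 / 3.471e-5 = 0.0031.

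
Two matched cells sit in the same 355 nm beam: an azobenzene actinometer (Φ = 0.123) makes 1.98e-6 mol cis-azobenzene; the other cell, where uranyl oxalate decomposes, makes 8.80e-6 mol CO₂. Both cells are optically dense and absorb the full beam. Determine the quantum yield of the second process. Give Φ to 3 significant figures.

Φ = 0.547

Photons absorbed by the actinometer: 1.98e-6 / 0.123 = 1.610e-5 mol.
Φ(unknown) = 8.80e-6 / 1.610e-5 = 0.547.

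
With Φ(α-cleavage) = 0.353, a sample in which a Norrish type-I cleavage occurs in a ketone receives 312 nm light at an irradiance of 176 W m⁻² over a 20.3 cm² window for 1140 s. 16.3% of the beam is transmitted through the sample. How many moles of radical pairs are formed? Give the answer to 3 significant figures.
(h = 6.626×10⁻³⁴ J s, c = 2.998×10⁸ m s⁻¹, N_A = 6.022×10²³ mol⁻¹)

Photon energy at 312 nm: hc/λ = (6.626×10⁻³⁴)(2.998×10⁸)/(312×10⁻⁹) = 6.367×10⁻¹⁹ J.
Energy delivered: (176 W m⁻²)(20.3×10⁻⁴ m²)(1140 s) = 407.3 J.
Photons incident: 407.3 / 6.367×10⁻¹⁹ = 6.397×10²⁰, i.e. 6.397×10²⁰/6.022×10²³ = 0.001062 mol.
Fraction absorbed: 1 − 16.3/100 = 0.8370.
Photons absorbed: 0.8370 × 0.001062 = 8.889×10⁻⁴ mol.
Product: Φ × n_abs = 0.353 × 8.889×10⁻⁴ = 3.138×10⁻⁴ mol.

3.14×10⁻⁴ mol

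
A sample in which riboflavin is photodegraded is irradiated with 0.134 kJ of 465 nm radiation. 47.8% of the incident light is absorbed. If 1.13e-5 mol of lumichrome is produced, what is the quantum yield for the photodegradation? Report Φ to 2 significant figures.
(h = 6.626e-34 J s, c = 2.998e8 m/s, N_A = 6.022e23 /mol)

Φ = 0.045

Photon energy at 465 nm: hc/λ = (6.626e-34)(2.998e8)/(465e-9) = 4.272e-19 J.
Incident energy: 0.134 kJ = 134 J.
Photons incident: 134 / 4.272e-19 = 3.137e20, i.e. 3.137e20/6.022e23 = 5.209e-4 mol.
Photons absorbed: 0.478 × 5.209e-4 = 2.490e-4 mol.
Φ = 1.13e-5 mol / 2.490e-4 mol photons = 0.045.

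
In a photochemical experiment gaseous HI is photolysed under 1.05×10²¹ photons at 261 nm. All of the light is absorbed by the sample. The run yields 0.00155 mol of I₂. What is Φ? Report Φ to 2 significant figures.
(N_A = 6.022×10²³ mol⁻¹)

Φ = 0.89

Moles of photons: 1.05×10²¹ / 6.022×10²³ = 0.001744 mol.
Φ = 0.00155 mol / 0.001744 mol photons = 0.89.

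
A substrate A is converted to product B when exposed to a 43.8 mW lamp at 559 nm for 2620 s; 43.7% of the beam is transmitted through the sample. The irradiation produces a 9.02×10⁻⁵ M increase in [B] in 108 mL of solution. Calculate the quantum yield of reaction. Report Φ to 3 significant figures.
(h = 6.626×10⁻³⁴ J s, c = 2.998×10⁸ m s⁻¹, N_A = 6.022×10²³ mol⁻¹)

Φ = 0.0323

Product: (9.02×10⁻⁵ M)(0.108 L) = 9.742×10⁻⁶ mol.
Photon energy at 559 nm: hc/λ = (6.626×10⁻³⁴)(2.998×10⁸)/(559×10⁻⁹) = 3.554×10⁻¹⁹ J.
Energy delivered: (43.8 mW)(2620 s) = 114.8 J.
Photons incident: 114.8 / 3.554×10⁻¹⁹ = 3.230×10²⁰, i.e. 3.230×10²⁰/6.022×10²³ = 5.364×10⁻⁴ mol.
Fraction absorbed: 1 − 43.7/100 = 0.5630.
Photons absorbed: 0.5630 × 5.364×10⁻⁴ = 3.020×10⁻⁴ mol.
Φ = 9.742×10⁻⁶ mol / 3.020×10⁻⁴ mol photons = 0.0323.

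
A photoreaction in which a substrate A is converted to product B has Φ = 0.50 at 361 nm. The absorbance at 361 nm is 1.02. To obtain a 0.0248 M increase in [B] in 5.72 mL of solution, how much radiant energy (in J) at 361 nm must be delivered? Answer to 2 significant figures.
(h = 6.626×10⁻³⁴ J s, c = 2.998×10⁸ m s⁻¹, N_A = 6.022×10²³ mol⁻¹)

Product: (0.0248 M)(0.00572 L) = 1.419×10⁻⁴ mol.
Photons that must be absorbed: 1.419×10⁻⁴ / 0.50 = 2.838×10⁻⁴ mol.
Fraction absorbed: 1 − 10^(−1.02) = 0.9045.
Incident photons needed: 2.838×10⁻⁴ / 0.9045 = 3.138×10⁻⁴ mol.
Photon energy: hc/λ = 5.503×10⁻¹⁹ J; per mole, 3.314×10⁵ J mol⁻¹.
Energy required: 3.138×10⁻⁴ × 3.314×10⁵ = 100 J.

100 J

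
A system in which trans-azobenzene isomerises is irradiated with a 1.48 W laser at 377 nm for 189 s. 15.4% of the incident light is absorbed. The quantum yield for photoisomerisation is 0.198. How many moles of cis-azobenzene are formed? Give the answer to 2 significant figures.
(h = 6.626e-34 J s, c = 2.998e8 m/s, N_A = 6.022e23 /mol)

2.7e-5 mol

Photon energy at 377 nm: hc/λ = (6.626e-34)(2.998e8)/(377e-9) = 5.269e-19 J.
Energy delivered: (1.48 W)(189 s) = 279.7 J.
Photons incident: 279.7 / 5.269e-19 = 5.308e20, i.e. 5.308e20/6.022e23 = 8.814e-4 mol.
Photons absorbed: 0.154 × 8.814e-4 = 1.357e-4 mol.
Product: Φ × n_abs = 0.198 × 1.357e-4 = 2.687e-5 mol.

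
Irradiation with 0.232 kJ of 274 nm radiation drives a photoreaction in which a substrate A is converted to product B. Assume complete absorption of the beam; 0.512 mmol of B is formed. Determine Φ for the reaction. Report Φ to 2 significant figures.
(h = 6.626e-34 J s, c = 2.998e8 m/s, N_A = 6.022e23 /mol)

Φ = 0.96

Product: 0.512 mmol = 5.12e-4 mol.
Photon energy at 274 nm: hc/λ = (6.626e-34)(2.998e8)/(274e-9) = 7.250e-19 J.
Incident energy: 0.232 kJ = 232 J.
Photons incident: 232 / 7.250e-19 = 3.200e20, i.e. 3.200e20/6.022e23 = 5.314e-4 mol.
Φ = 5.12e-4 mol / 5.314e-4 mol photons = 0.96.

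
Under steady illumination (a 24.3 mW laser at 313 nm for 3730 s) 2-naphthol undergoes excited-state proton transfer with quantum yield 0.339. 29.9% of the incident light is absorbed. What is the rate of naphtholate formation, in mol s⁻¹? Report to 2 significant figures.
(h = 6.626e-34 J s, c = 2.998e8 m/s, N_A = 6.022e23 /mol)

Photon energy at 313 nm: hc/λ = (6.626e-34)(2.998e8)/(313e-9) = 6.347e-19 J.
Energy delivered: (24.3 mW)(3730 s) = 90.64 J.
Photons incident: 90.64 / 6.347e-19 = 1.428e20, i.e. 1.428e20/6.022e23 = 2.371e-4 mol.
Photons absorbed: 0.299 × 2.371e-4 = 7.089e-5 mol.
Product formed: 0.339 × 7.089e-5 = 2.403e-5 mol.
Rate: 2.403e-5 / 3730 s = 6.4e-9 mol s⁻¹.

6.4e-9 mol s⁻¹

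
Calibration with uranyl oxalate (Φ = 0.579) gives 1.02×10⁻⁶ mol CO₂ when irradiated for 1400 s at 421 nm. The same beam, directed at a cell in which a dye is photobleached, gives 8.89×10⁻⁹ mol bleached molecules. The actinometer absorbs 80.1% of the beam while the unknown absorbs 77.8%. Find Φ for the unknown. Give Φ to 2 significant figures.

Photons absorbed by the actinometer: 1.02×10⁻⁶ / 0.579 = 1.762×10⁻⁶ mol.
Incident flux: 1.762×10⁻⁶ / 0.801 = 2.200×10⁻⁶ einstein.
Absorbed by unknown: 0.778 × 2.200×10⁻⁶ = 1.712×10⁻⁶ mol.
Φ(unknown) = 8.89×10⁻⁹ / 1.712×10⁻⁶ = 0.0052.

Φ = 0.0052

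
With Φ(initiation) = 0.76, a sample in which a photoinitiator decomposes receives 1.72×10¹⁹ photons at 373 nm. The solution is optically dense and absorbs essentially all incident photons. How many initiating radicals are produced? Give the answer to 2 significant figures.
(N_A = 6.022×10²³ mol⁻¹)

Moles of photons: 1.72×10¹⁹ / 6.022×10²³ = 2.856×10⁻⁵ mol.
Product: Φ × n_abs = 0.76 × 2.856×10⁻⁵ = 2.171×10⁻⁵ mol.
As a count: 2.171×10⁻⁵ × 6.022×10²³ = 1.3×10¹⁹.

1.3×10¹⁹ initiating radicals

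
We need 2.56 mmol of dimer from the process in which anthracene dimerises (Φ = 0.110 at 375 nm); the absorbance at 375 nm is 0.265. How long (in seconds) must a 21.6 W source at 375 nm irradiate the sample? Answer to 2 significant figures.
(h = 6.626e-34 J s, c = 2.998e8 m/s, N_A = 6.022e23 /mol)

Product: 2.56 mmol = 0.00256 mol.
Photons that must be absorbed: 0.00256 / 0.110 = 0.02327 mol.
Fraction absorbed: 1 − 10^(−0.265) = 0.4567.
Incident photons needed: 0.02327 / 0.4567 = 0.05095 mol.
Photon energy: hc/λ = 5.297e-19 J; per mole, 3.190e5 J mol⁻¹.
Energy required: 0.05095 × 3.190e5 = 1.625e4 J.
Time: 1.625e4 J / 21.6 W = 750 s.

t ≈ 750 s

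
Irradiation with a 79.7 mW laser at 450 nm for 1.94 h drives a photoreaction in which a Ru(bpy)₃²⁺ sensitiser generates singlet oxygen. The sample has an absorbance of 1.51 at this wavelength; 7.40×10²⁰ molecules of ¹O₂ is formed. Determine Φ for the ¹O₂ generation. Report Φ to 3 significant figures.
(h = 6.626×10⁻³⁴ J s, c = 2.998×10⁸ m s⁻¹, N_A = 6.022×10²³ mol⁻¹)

Φ = 0.606

Product: 7.40×10²⁰ / 6.022×10²³ = 0.001229 mol.
Photon energy at 450 nm: hc/λ = (6.626×10⁻³⁴)(2.998×10⁸)/(450×10⁻⁹) = 4.414×10⁻¹⁹ J.
Energy delivered: (79.7 mW)(6984 s) = 556.6 J.
Photons incident: 556.6 / 4.414×10⁻¹⁹ = 1.261×10²¹, i.e. 1.261×10²¹/6.022×10²³ = 0.002094 mol.
Fraction absorbed: 1 − 10^(−1.51) = 0.9691.
Photons absorbed: 0.9691 × 0.002094 = 0.002029 mol.
Φ = 0.001229 mol / 0.002029 mol photons = 0.606.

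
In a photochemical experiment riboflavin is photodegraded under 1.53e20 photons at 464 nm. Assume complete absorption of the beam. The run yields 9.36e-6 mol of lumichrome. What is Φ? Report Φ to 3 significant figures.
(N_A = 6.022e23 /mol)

Moles of photons: 1.53e20 / 6.022e23 = 2.541e-4 mol.
Φ = 9.36e-6 mol / 2.541e-4 mol photons = 0.0368.

Φ = 0.0368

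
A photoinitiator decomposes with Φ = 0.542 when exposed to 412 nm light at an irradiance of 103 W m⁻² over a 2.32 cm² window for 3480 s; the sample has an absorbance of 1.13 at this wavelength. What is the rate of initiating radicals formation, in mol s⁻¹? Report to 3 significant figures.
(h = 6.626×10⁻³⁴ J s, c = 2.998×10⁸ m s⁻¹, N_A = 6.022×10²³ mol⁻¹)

Photon energy at 412 nm: hc/λ = (6.626×10⁻³⁴)(2.998×10⁸)/(412×10⁻⁹) = 4.822×10⁻¹⁹ J.
Energy delivered: (103 W m⁻²)(2.32×10⁻⁴ m²)(3480 s) = 83.16 J.
Photons incident: 83.16 / 4.822×10⁻¹⁹ = 1.725×10²⁰, i.e. 1.725×10²⁰/6.022×10²³ = 2.864×10⁻⁴ mol.
Fraction absorbed: 1 − 10^(−1.13) = 0.9259.
Photons absorbed: 0.9259 × 2.864×10⁻⁴ = 2.652×10⁻⁴ mol.
Product formed: 0.542 × 2.652×10⁻⁴ = 1.437×10⁻⁴ mol.
Rate: 1.437×10⁻⁴ / 3480 s = 4.13×10⁻⁸ mol s⁻¹.

4.13×10⁻⁸ mol s⁻¹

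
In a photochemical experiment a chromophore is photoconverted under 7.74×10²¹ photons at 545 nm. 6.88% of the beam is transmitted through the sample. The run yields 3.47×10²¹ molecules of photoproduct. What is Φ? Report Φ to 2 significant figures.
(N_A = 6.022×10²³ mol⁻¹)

Φ = 0.48

Product: 3.47×10²¹ / 6.022×10²³ = 0.005762 mol.
Moles of photons: 7.74×10²¹ / 6.022×10²³ = 0.01285 mol.
Fraction absorbed: 1 − 6.88/100 = 0.9312.
Photons absorbed: 0.9312 × 0.01285 = 0.01197 mol.
Φ = 0.005762 mol / 0.01197 mol photons = 0.48.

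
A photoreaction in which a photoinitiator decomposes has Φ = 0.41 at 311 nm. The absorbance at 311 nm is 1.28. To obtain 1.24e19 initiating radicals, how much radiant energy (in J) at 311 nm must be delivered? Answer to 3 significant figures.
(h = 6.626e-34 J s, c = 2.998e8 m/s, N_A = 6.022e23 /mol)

Product: 1.24e19 / 6.022e23 = 2.059e-5 mol.
Photons that must be absorbed: 2.059e-5 / 0.41 = 5.022e-5 mol.
Fraction absorbed: 1 − 10^(−1.28) = 0.9475.
Incident photons needed: 5.022e-5 / 0.9475 = 5.300e-5 mol.
Photon energy: hc/λ = 6.387e-19 J; per mole, 3.846e5 J mol⁻¹.
Energy required: 5.300e-5 × 3.846e5 = 20.4 J.

20.4 J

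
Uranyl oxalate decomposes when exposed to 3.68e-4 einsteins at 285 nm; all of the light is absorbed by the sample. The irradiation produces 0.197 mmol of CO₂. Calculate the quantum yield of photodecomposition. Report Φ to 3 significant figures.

Φ = 0.535

Product: 0.197 mmol = 1.97e-4 mol.
Φ = 1.97e-4 mol / 3.68e-4 mol photons = 0.535.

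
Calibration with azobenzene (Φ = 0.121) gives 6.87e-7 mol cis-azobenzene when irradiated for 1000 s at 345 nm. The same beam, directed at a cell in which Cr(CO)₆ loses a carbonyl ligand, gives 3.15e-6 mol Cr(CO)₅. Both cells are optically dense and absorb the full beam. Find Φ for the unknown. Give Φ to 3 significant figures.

Φ = 0.555

Photons absorbed by the actinometer: 6.87e-7 / 0.121 = 5.678e-6 mol.
Φ(unknown) = 3.15e-6 / 5.678e-6 = 0.555.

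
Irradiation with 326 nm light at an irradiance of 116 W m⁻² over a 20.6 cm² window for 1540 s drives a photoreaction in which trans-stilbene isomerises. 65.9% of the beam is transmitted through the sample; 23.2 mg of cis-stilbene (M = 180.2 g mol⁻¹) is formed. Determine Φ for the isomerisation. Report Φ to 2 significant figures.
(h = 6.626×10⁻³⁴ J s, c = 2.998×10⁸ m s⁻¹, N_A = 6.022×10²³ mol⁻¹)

Φ = 0.38

Product: 23.2 mg / 180.2 g mol⁻¹ = 1.287×10⁻⁴ mol.
Photon energy at 326 nm: hc/λ = (6.626×10⁻³⁴)(2.998×10⁸)/(326×10⁻⁹) = 6.093×10⁻¹⁹ J.
Energy delivered: (116 W m⁻²)(20.6×10⁻⁴ m²)(1540 s) = 368.0 J.
Photons incident: 368.0 / 6.093×10⁻¹⁹ = 6.040×10²⁰, i.e. 6.040×10²⁰/6.022×10²³ = 0.001003 mol.
Fraction absorbed: 1 − 65.9/100 = 0.3410.
Photons absorbed: 0.3410 × 0.001003 = 3.420×10⁻⁴ mol.
Φ = 1.287×10⁻⁴ mol / 3.420×10⁻⁴ mol photons = 0.38.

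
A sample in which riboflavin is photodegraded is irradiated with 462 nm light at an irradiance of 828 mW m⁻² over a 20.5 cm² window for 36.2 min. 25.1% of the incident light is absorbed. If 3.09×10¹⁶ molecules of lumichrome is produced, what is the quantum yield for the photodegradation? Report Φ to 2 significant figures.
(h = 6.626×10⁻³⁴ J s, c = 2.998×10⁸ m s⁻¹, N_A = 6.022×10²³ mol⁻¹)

Product: 3.09×10¹⁶ / 6.022×10²³ = 5.131×10⁻⁸ mol.
Photon energy at 462 nm: hc/λ = (6.626×10⁻³⁴)(2.998×10⁸)/(462×10⁻⁹) = 4.300×10⁻¹⁹ J.
Energy delivered: (828 mW m⁻²)(20.5×10⁻⁴ m²)(2172 s) = 3.687 J.
Photons incident: 3.687 / 4.300×10⁻¹⁹ = 8.574×10¹⁸, i.e. 8.574×10¹⁸/6.022×10²³ = 1.424×10⁻⁵ mol.
Photons absorbed: 0.251 × 1.424×10⁻⁵ = 3.574×10⁻⁶ mol.
Φ = 5.131×10⁻⁸ mol / 3.574×10⁻⁶ mol photons = 0.014.

Φ = 0.014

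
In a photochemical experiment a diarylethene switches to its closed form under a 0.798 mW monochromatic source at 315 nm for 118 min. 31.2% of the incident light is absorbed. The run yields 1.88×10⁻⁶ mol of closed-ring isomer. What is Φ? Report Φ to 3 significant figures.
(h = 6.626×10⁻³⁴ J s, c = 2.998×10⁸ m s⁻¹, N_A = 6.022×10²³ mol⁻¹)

Φ = 0.405

Photon energy at 315 nm: hc/λ = (6.626×10⁻³⁴)(2.998×10⁸)/(315×10⁻⁹) = 6.306×10⁻¹⁹ J.
Energy delivered: (0.798 mW)(7080 s) = 5.650 J.
Photons incident: 5.650 / 6.306×10⁻¹⁹ = 8.960×10¹⁸, i.e. 8.960×10¹⁸/6.022×10²³ = 1.488×10⁻⁵ mol.
Photons absorbed: 0.312 × 1.488×10⁻⁵ = 4.643×10⁻⁶ mol.
Φ = 1.88×10⁻⁶ mol / 4.643×10⁻⁶ mol photons = 0.405.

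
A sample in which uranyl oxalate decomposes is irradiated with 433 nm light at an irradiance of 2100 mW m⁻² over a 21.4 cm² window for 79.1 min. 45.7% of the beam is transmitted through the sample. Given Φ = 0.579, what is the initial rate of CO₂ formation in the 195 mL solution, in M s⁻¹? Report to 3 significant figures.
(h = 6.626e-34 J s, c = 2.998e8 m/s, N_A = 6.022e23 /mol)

2.62e-8 M s⁻¹

Photon energy at 433 nm: hc/λ = (6.626e-34)(2.998e8)/(433e-9) = 4.588e-19 J.
Energy delivered: (2100 mW m⁻²)(21.4e-4 m²)(4746 s) = 21.33 J.
Photons incident: 21.33 / 4.588e-19 = 4.649e19, i.e. 4.649e19/6.022e23 = 7.720e-5 mol.
Fraction absorbed: 1 − 45.7/100 = 0.5430.
Photons absorbed: 0.5430 × 7.720e-5 = 4.192e-5 mol.
Product formed: 0.579 × 4.192e-5 = 2.427e-5 mol.
Rate: 2.427e-5 mol / (4746 s × 0.195 L) = 2.62e-8 M s⁻¹.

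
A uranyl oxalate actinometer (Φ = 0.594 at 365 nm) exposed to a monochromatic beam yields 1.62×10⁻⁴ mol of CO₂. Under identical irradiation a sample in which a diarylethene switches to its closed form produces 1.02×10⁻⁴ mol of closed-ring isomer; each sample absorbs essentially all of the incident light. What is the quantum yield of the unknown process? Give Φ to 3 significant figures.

Photons absorbed by the actinometer: 1.62×10⁻⁴ / 0.594 = 2.727×10⁻⁴ mol.
Φ(unknown) = 1.02×10⁻⁴ / 2.727×10⁻⁴ = 0.374.

Φ = 0.374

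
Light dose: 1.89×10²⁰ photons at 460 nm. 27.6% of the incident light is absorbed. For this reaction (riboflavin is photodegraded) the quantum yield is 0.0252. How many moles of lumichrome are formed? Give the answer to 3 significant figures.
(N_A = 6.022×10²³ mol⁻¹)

2.18×10⁻⁶ mol

Moles of photons: 1.89×10²⁰ / 6.022×10²³ = 3.138×10⁻⁴ mol.
Photons absorbed: 0.276 × 3.138×10⁻⁴ = 8.661×10⁻⁵ mol.
Product: Φ × n_abs = 0.0252 × 8.661×10⁻⁵ = 2.183×10⁻⁶ mol.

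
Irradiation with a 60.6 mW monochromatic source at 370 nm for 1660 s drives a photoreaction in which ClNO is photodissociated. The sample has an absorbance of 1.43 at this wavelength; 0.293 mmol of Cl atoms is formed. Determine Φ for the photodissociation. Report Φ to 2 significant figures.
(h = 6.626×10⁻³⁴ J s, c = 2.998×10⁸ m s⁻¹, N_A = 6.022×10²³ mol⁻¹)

Product: 0.293 mmol = 2.93×10⁻⁴ mol.
Photon energy at 370 nm: hc/λ = (6.626×10⁻³⁴)(2.998×10⁸)/(370×10⁻⁹) = 5.369×10⁻¹⁹ J.
Energy delivered: (60.6 mW)(1660 s) = 100.6 J.
Photons incident: 100.6 / 5.369×10⁻¹⁹ = 1.874×10²⁰, i.e. 1.874×10²⁰/6.022×10²³ = 3.112×10⁻⁴ mol.
Fraction absorbed: 1 − 10^(−1.43) = 0.9628.
Photons absorbed: 0.9628 × 3.112×10⁻⁴ = 2.996×10⁻⁴ mol.
Φ = 2.93×10⁻⁴ mol / 2.996×10⁻⁴ mol photons = 0.98.

Φ = 0.98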